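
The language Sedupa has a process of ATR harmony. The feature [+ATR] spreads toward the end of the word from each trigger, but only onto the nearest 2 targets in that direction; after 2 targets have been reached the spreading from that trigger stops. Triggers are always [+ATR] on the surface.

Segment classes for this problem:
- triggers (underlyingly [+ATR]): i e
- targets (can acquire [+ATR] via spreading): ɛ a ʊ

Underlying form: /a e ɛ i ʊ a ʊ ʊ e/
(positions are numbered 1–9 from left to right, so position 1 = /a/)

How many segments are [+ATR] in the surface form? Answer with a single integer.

6

From /e/ at 2 rightward: 3 /ɛ/ → [+ATR]; 4 /i/ is itself a trigger — this domain ends here.
From /i/ at 4 rightward: 5 /ʊ/ → [+ATR]; 6 /a/ → [+ATR]; bound reached.
From /e/ at 9 rightward: word edge.
Targets with no active source: positions 1 7 8 stay [-ATR].
[+ATR] positions on the surface: 2 3 4 5 6 9.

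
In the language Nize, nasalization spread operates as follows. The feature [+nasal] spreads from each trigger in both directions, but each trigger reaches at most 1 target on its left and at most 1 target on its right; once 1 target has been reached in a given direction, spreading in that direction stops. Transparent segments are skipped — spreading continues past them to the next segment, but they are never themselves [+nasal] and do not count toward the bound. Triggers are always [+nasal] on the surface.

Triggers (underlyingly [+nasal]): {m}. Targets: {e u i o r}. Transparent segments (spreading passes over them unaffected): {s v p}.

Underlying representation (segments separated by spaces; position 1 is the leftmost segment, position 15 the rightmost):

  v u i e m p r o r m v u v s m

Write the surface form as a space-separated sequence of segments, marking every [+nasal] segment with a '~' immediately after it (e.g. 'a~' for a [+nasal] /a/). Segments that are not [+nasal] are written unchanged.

From /m/ at 5 rightward: 6 /p/ transparent; 7 /r/ → [+nasal]; bound reached.
From /m/ at 5 leftward: 4 /e/ → [+nasal]; bound reached.
From /m/ at 10 rightward: 11 /v/ transparent; 12 /u/ → [+nasal]; bound reached.
From /m/ at 10 leftward: 9 /r/ → [+nasal]; bound reached.
From /m/ at 15 rightward: word edge.
From /m/ at 15 leftward: 14 /s/ transparent; 13 /v/ transparent; 12 /u/ → [+nasal]; bound reached.
Targets with no active source: positions 2 3 8 stay [-nasal].
[+nasal] positions on the surface: 4 5 7 9 10 12 15.

v u i e~ m~ p r~ o r~ m~ v u~ v s m~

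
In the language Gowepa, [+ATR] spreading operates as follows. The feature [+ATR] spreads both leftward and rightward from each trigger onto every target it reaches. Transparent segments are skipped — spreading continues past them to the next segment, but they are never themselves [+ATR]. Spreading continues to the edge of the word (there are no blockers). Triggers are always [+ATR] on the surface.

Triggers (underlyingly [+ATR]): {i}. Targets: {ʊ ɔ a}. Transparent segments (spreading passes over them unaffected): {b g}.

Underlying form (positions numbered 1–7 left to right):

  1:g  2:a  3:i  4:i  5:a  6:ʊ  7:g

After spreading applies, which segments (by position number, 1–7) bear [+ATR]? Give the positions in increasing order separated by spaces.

From /i/ at 3 rightward: 4 /i/ is itself a trigger — this domain ends here.
From /i/ at 3 leftward: 2 /a/ → [+ATR]; 1 /g/ transparent; word edge.
From /i/ at 4 rightward: 5 /a/ → [+ATR]; 6 /ʊ/ → [+ATR]; 7 /g/ transparent; word edge.
From /i/ at 4 leftward: 3 /i/ is itself a trigger — this domain ends here.

2 3 4 5 6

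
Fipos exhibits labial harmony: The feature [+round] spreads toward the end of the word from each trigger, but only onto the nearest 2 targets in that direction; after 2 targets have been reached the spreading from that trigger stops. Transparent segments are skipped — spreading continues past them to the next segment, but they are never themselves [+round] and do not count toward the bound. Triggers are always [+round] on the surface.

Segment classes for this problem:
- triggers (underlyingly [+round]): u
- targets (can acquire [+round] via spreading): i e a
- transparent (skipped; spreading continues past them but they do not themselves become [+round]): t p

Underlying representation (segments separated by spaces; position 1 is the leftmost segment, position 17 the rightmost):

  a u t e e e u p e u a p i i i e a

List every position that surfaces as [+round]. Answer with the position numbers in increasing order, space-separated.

2 4 5 7 9 10 11 13

From /u/ at 2 rightward: 3 /t/ transparent; 4 /e/ → [+round]; 5 /e/ → [+round]; bound reached.
From /u/ at 7 rightward: 8 /p/ transparent; 9 /e/ → [+round]; 10 /u/ is itself a trigger — this domain ends here.
From /u/ at 10 rightward: 11 /a/ → [+round]; 12 /p/ transparent; 13 /i/ → [+round]; bound reached.
Targets with no active source: positions 1 6 14 15 16 17 stay [-round].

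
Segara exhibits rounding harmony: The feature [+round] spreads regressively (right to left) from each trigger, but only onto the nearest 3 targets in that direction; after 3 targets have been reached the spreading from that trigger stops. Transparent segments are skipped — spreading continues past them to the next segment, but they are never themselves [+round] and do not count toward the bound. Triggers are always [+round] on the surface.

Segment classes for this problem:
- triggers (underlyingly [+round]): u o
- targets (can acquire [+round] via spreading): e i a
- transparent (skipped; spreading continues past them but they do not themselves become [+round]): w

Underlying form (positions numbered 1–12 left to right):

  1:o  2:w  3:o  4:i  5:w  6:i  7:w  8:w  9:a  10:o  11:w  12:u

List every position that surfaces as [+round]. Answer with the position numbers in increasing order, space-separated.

1 3 4 6 9 10 12

From /o/ at 1 leftward: word edge.
From /o/ at 3 leftward: 2 /w/ transparent; 1 /o/ is itself a trigger — this domain ends here.
From /o/ at 10 leftward: 9 /a/ → [+round]; 8 /w/ transparent; 7 /w/ transparent; 6 /i/ → [+round]; 5 /w/ transparent; 4 /i/ → [+round]; bound reached.
From /u/ at 12 leftward: 11 /w/ transparent; 10 /o/ is itself a trigger — this domain ends here.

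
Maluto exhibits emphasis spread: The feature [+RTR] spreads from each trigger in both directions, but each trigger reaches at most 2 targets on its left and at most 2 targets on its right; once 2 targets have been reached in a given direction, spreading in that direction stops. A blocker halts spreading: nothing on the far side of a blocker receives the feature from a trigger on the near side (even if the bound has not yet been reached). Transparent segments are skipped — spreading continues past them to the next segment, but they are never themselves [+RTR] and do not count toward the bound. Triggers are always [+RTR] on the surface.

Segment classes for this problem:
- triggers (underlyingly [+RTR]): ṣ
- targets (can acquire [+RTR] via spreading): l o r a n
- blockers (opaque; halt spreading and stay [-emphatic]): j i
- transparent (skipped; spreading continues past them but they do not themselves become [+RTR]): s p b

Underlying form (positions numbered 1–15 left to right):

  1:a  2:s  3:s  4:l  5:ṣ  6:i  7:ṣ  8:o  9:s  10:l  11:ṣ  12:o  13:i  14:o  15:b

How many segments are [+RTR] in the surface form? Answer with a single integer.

8

From /ṣ/ at 5 rightward: 6 /i/ blocks.
From /ṣ/ at 5 leftward: 4 /l/ → [+RTR]; 3 /s/ transparent; 2 /s/ transparent; 1 /a/ → [+RTR]; bound reached.
From /ṣ/ at 7 rightward: 8 /o/ → [+RTR]; 9 /s/ transparent; 10 /l/ → [+RTR]; bound reached.
From /ṣ/ at 7 leftward: 6 /i/ blocks.
From /ṣ/ at 11 rightward: 12 /o/ → [+RTR]; 13 /i/ blocks.
From /ṣ/ at 11 leftward: 10 /l/ → [+RTR]; 9 /s/ transparent; 8 /o/ → [+RTR]; bound reached.
Target with no active source: position 14 stays [-emphatic].
[+RTR] positions on the surface: 1 4 5 7 8 10 11 12.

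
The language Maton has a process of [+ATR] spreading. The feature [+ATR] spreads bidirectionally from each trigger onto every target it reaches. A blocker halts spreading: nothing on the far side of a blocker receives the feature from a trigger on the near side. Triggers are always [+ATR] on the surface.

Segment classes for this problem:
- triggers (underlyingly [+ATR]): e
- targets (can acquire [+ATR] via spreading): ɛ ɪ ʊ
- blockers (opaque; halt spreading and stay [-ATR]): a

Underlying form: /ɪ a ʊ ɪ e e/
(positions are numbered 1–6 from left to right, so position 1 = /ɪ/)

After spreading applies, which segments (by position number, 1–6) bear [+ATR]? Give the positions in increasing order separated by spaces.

3 4 5 6

From /e/ at 5 rightward: 6 /e/ is itself a trigger — this domain ends here.
From /e/ at 5 leftward: 4 /ɪ/ → [+ATR]; 3 /ʊ/ → [+ATR]; 2 /a/ blocks.
From /e/ at 6 rightward: word edge.
From /e/ at 6 leftward: 5 /e/ is itself a trigger — this domain ends here.
Target with no active source: position 1 stays [-ATR].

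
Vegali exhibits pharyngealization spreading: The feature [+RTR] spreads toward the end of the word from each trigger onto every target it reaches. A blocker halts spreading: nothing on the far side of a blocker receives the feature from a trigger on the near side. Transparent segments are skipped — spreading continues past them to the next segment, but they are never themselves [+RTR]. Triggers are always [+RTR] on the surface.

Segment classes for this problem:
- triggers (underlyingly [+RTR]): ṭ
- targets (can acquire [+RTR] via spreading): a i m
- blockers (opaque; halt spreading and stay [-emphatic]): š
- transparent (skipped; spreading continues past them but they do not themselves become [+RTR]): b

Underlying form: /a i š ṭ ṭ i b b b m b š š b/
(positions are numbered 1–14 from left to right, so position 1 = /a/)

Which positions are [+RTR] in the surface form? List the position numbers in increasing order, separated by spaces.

From /ṭ/ at 4 rightward: 5 /ṭ/ is itself a trigger — this domain ends here.
From /ṭ/ at 5 rightward: 6 /i/ → [+RTR]; 7 /b/ transparent; 8 /b/ transparent; 9 /b/ transparent; 10 /m/ → [+RTR]; 11 /b/ transparent; 12 /š/ blocks.
Targets with no active source: positions 1 2 stay [-emphatic].

4 5 6 10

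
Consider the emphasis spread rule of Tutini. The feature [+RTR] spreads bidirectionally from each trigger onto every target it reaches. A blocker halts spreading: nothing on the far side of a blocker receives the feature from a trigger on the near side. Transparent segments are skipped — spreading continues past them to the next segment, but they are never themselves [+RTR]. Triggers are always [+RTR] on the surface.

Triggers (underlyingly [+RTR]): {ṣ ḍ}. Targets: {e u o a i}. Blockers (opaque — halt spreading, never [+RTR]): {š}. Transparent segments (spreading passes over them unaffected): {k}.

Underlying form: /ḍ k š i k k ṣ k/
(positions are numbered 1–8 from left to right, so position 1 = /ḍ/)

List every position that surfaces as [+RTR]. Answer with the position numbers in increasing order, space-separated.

From /ḍ/ at 1 rightward: 2 /k/ transparent; 3 /š/ blocks.
From /ḍ/ at 1 leftward: word edge.
From /ṣ/ at 7 rightward: 8 /k/ transparent; word edge.
From /ṣ/ at 7 leftward: 6 /k/ transparent; 5 /k/ transparent; 4 /i/ → [+RTR]; 3 /š/ blocks.

1 4 7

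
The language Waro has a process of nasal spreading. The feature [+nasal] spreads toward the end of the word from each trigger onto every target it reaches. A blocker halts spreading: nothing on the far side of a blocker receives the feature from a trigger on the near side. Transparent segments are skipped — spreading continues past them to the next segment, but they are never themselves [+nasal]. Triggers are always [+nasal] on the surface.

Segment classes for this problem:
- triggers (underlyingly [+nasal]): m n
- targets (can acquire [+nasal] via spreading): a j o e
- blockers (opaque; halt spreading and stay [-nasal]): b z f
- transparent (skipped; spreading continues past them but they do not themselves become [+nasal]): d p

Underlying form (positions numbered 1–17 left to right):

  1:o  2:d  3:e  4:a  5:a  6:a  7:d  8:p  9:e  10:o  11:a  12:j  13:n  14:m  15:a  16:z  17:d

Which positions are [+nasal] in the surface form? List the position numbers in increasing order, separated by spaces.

From /n/ at 13 rightward: 14 /m/ is itself a trigger — this domain ends here.
From /m/ at 14 rightward: 15 /a/ → [+nasal]; 16 /z/ blocks.
Targets with no active source: positions 1 3 4 5 6 9 10 11 12 stay [-nasal].

13 14 15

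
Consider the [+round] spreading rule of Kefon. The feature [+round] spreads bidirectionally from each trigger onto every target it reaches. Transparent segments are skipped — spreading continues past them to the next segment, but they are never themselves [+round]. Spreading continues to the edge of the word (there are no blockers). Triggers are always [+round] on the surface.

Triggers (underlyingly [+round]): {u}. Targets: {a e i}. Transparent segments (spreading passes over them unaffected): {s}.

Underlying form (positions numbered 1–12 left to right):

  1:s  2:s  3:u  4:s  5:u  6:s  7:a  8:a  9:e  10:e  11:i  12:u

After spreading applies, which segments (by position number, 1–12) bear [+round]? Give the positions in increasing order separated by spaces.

From /u/ at 3 rightward: 4 /s/ transparent; 5 /u/ is itself a trigger — this domain ends here.
From /u/ at 3 leftward: 2 /s/ transparent; 1 /s/ transparent; word edge.
From /u/ at 5 rightward: 6 /s/ transparent; 7 /a/ → [+round]; 8 /a/ → [+round]; 9 /e/ → [+round]; 10 /e/ → [+round]; 11 /i/ → [+round]; 12 /u/ is itself a trigger — this domain ends here.
From /u/ at 5 leftward: 4 /s/ transparent; 3 /u/ is itself a trigger — this domain ends here.
From /u/ at 12 rightward: word edge.
From /u/ at 12 leftward: 11 /i/ → [+round]; 10 /e/ → [+round]; 9 /e/ → [+round]; 8 /a/ → [+round]; 7 /a/ → [+round]; 6 /s/ transparent; 5 /u/ is itself a trigger — this domain ends here.

3 5 7 8 9 10 11 12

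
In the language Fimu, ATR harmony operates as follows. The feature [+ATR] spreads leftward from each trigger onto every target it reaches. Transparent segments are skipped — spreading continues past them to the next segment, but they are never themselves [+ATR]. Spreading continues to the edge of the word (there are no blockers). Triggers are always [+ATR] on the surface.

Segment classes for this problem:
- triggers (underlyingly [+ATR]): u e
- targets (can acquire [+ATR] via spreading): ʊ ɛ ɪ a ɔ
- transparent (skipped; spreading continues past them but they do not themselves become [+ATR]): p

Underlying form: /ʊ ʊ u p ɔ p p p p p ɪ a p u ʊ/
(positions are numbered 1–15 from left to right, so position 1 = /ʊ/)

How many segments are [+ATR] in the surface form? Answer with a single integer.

7

From /u/ at 3 leftward: 2 /ʊ/ → [+ATR]; 1 /ʊ/ → [+ATR]; word edge.
From /u/ at 14 leftward: 13 /p/ transparent; 12 /a/ → [+ATR]; 11 /ɪ/ → [+ATR]; 10 /p/ transparent; 9 /p/ transparent; 8 /p/ transparent; 7 /p/ transparent; 6 /p/ transparent; 5 /ɔ/ → [+ATR]; 4 /p/ transparent; 3 /u/ is itself a trigger — this domain ends here.
Target with no active source: position 15 stays [-ATR].
[+ATR] positions on the surface: 1 2 3 5 11 12 14.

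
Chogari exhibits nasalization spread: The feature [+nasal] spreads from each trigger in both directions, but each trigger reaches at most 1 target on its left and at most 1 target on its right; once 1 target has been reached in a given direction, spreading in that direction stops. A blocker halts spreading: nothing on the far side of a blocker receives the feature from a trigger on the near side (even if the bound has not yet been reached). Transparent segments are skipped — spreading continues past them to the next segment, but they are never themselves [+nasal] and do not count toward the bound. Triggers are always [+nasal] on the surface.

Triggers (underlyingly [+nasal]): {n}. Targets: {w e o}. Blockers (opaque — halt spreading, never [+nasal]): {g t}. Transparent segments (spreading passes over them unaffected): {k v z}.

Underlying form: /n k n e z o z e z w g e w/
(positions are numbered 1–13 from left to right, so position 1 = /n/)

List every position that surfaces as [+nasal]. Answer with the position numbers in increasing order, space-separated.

1 3 4

From /n/ at 1 rightward: 2 /k/ transparent; 3 /n/ is itself a trigger — this domain ends here.
From /n/ at 1 leftward: word edge.
From /n/ at 3 rightward: 4 /e/ → [+nasal]; bound reached.
From /n/ at 3 leftward: 2 /k/ transparent; 1 /n/ is itself a trigger — this domain ends here.
Targets with no active source: positions 6 8 10 12 13 stay [-nasal].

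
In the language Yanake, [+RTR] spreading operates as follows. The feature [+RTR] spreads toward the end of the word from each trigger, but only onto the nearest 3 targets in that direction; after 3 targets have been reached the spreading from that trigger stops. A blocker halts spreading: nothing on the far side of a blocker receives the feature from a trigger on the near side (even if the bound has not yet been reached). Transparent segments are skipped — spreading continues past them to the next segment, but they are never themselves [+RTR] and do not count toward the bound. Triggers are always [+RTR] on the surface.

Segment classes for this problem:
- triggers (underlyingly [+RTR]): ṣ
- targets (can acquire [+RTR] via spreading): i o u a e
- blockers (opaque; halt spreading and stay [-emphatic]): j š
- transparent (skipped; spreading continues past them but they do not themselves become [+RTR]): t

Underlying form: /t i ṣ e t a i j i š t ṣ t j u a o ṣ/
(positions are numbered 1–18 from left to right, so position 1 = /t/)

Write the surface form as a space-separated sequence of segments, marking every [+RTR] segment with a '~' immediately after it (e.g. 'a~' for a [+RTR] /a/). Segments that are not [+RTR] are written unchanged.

t i ṣ~ e~ t a~ i~ j i š t ṣ~ t j u a o ṣ~

From /ṣ/ at 3 rightward: 4 /e/ → [+RTR]; 5 /t/ transparent; 6 /a/ → [+RTR]; 7 /i/ → [+RTR]; bound reached.
From /ṣ/ at 12 rightward: 13 /t/ transparent; 14 /j/ blocks.
From /ṣ/ at 18 rightward: word edge.
Targets with no active source: positions 2 9 15 16 17 stay [-emphatic].
[+RTR] positions on the surface: 3 4 6 7 12 18.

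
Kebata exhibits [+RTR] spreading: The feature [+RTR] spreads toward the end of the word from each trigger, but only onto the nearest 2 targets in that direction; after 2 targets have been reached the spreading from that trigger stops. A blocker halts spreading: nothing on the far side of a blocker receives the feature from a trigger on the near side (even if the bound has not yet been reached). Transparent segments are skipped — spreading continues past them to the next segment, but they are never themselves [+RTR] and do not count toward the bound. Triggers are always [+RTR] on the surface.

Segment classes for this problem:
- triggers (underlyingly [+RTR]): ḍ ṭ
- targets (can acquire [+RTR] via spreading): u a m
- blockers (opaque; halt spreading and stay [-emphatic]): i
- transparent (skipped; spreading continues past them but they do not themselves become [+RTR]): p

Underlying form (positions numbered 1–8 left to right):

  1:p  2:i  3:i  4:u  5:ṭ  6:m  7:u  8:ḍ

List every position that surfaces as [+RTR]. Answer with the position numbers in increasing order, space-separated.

From /ṭ/ at 5 rightward: 6 /m/ → [+RTR]; 7 /u/ → [+RTR]; bound reached.
From /ḍ/ at 8 rightward: word edge.
Target with no active source: position 4 stays [-emphatic].

5 6 7 8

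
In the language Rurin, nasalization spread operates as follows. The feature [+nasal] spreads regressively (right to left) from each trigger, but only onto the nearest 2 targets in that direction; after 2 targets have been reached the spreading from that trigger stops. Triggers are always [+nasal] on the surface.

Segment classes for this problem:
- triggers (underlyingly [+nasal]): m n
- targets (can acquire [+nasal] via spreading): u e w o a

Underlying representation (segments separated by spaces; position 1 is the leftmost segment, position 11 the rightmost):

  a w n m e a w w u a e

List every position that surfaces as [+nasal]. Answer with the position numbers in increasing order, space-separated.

1 2 3 4

From /n/ at 3 leftward: 2 /w/ → [+nasal]; 1 /a/ → [+nasal]; bound reached.
From /m/ at 4 leftward: 3 /n/ is itself a trigger — this domain ends here.
Targets with no active source: positions 5 6 7 8 9 10 11 stay [-nasal].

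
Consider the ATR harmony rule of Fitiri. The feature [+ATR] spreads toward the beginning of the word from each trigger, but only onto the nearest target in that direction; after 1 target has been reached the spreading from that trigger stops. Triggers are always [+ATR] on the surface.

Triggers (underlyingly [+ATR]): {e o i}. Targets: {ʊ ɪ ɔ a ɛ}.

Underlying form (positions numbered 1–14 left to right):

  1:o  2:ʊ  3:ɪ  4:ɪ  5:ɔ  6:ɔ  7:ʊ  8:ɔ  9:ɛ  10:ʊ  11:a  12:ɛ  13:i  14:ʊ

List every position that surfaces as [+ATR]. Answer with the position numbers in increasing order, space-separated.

1 12 13

From /o/ at 1 leftward: word edge.
From /i/ at 13 leftward: 12 /ɛ/ → [+ATR]; bound reached.
Targets with no active source: positions 2 3 4 5 6 7 8 9 10 11 14 stay [-ATR].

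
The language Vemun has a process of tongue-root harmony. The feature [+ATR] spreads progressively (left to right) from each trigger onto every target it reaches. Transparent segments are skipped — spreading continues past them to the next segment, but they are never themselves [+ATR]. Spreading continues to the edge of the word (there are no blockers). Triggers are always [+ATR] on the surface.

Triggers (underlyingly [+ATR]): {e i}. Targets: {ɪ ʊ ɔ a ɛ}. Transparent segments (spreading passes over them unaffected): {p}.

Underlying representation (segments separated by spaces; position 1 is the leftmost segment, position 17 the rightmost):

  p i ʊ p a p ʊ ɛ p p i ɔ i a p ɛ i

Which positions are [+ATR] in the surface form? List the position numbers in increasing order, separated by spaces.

From /i/ at 2 rightward: 3 /ʊ/ → [+ATR]; 4 /p/ transparent; 5 /a/ → [+ATR]; 6 /p/ transparent; 7 /ʊ/ → [+ATR]; 8 /ɛ/ → [+ATR]; 9 /p/ transparent; 10 /p/ transparent; 11 /i/ is itself a trigger — this domain ends here.
From /i/ at 11 rightward: 12 /ɔ/ → [+ATR]; 13 /i/ is itself a trigger — this domain ends here.
From /i/ at 13 rightward: 14 /a/ → [+ATR]; 15 /p/ transparent; 16 /ɛ/ → [+ATR]; 17 /i/ is itself a trigger — this domain ends here.
From /i/ at 17 rightward: word edge.

2 3 5 7 8 11 12 13 14 16 17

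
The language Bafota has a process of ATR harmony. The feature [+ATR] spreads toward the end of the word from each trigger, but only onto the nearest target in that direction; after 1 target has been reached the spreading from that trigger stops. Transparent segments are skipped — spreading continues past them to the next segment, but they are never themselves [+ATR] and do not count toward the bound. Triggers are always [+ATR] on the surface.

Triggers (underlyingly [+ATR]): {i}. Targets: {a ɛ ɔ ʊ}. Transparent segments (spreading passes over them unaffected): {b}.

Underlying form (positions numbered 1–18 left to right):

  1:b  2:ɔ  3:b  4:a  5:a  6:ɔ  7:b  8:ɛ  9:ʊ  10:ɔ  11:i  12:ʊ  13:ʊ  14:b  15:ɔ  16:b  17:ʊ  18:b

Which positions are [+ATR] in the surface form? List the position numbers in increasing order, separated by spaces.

From /i/ at 11 rightward: 12 /ʊ/ → [+ATR]; bound reached.
Targets with no active source: positions 2 4 5 6 8 9 10 13 15 17 stay [-ATR].

11 12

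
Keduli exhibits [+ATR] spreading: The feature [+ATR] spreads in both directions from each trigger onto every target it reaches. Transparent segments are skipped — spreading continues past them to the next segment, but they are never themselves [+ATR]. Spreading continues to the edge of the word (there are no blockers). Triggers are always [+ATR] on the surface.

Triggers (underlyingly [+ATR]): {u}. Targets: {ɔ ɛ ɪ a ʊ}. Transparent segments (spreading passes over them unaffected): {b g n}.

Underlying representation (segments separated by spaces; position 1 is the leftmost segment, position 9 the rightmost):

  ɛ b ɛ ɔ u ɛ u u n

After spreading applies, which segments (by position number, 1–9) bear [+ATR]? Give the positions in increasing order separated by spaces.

From /u/ at 5 rightward: 6 /ɛ/ → [+ATR]; 7 /u/ is itself a trigger — this domain ends here.
From /u/ at 5 leftward: 4 /ɔ/ → [+ATR]; 3 /ɛ/ → [+ATR]; 2 /b/ transparent; 1 /ɛ/ → [+ATR]; word edge.
From /u/ at 7 rightward: 8 /u/ is itself a trigger — this domain ends here.
From /u/ at 7 leftward: 6 /ɛ/ → [+ATR]; 5 /u/ is itself a trigger — this domain ends here.
From /u/ at 8 rightward: 9 /n/ transparent; word edge.
From /u/ at 8 leftward: 7 /u/ is itself a trigger — this domain ends here.

1 3 4 5 6 7 8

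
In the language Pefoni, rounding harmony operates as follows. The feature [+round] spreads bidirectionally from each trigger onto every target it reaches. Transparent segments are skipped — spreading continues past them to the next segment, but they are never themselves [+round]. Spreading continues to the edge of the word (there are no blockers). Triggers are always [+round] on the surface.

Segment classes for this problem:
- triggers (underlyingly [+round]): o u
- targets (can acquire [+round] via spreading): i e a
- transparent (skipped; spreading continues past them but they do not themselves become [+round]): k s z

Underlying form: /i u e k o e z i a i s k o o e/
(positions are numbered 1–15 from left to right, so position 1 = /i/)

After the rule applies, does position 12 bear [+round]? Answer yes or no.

From /u/ at 2 rightward: 3 /e/ → [+round]; 4 /k/ transparent; 5 /o/ is itself a trigger — this domain ends here.
From /u/ at 2 leftward: 1 /i/ → [+round]; word edge.
From /o/ at 5 rightward: 6 /e/ → [+round]; 7 /z/ transparent; 8 /i/ → [+round]; 9 /a/ → [+round]; 10 /i/ → [+round]; 11 /s/ transparent; 12 /k/ transparent; 13 /o/ is itself a trigger — this domain ends here.
From /o/ at 5 leftward: 4 /k/ transparent; 3 /e/ → [+round]; 2 /u/ is itself a trigger — this domain ends here.
From /o/ at 13 rightward: 14 /o/ is itself a trigger — this domain ends here.
From /o/ at 13 leftward: 12 /k/ transparent; 11 /s/ transparent; 10 /i/ → [+round]; 9 /a/ → [+round]; 8 /i/ → [+round]; 7 /z/ transparent; 6 /e/ → [+round]; 5 /o/ is itself a trigger — this domain ends here.
From /o/ at 14 rightward: 15 /e/ → [+round]; word edge.
From /o/ at 14 leftward: 13 /o/ is itself a trigger — this domain ends here.
[+round] positions on the surface: 1 2 3 5 6 8 9 10 13 14 15.

no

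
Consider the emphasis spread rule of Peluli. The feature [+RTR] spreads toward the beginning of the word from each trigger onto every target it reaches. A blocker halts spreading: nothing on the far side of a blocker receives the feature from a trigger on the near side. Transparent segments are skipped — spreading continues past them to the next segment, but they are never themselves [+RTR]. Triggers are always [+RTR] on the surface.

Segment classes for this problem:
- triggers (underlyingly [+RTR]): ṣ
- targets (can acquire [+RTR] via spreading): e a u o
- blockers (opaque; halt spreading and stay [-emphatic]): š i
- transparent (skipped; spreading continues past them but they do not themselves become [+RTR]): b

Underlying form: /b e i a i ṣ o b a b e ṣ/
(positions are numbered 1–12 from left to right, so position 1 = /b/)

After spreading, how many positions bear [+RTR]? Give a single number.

5

From /ṣ/ at 6 leftward: 5 /i/ blocks.
From /ṣ/ at 12 leftward: 11 /e/ → [+RTR]; 10 /b/ transparent; 9 /a/ → [+RTR]; 8 /b/ transparent; 7 /o/ → [+RTR]; 6 /ṣ/ is itself a trigger — this domain ends here.
Targets with no active source: positions 2 4 stay [-emphatic].
[+RTR] positions on the surface: 6 7 9 11 12.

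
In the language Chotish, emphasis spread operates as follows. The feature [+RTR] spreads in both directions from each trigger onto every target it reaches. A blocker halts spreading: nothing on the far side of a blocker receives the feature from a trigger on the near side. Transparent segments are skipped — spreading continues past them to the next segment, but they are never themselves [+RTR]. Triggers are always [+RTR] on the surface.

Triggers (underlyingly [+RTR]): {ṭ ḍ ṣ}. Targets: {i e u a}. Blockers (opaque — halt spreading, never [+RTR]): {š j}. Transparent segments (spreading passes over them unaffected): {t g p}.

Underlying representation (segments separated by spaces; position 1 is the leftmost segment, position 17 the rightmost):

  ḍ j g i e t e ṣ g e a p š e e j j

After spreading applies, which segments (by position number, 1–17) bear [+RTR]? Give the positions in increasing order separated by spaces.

From /ḍ/ at 1 rightward: 2 /j/ blocks.
From /ḍ/ at 1 leftward: word edge.
From /ṣ/ at 8 rightward: 9 /g/ transparent; 10 /e/ → [+RTR]; 11 /a/ → [+RTR]; 12 /p/ transparent; 13 /š/ blocks.
From /ṣ/ at 8 leftward: 7 /e/ → [+RTR]; 6 /t/ transparent; 5 /e/ → [+RTR]; 4 /i/ → [+RTR]; 3 /g/ transparent; 2 /j/ blocks.
Targets with no active source: positions 14 15 stay [-emphatic].

1 4 5 7 8 10 11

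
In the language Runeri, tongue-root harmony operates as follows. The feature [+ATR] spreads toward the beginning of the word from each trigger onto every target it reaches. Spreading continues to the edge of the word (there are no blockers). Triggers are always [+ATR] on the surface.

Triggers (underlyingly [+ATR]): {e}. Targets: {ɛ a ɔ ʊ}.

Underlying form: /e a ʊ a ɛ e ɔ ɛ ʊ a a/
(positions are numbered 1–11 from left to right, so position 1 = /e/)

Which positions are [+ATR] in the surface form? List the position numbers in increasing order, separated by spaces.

1 2 3 4 5 6

From /e/ at 1 leftward: word edge.
From /e/ at 6 leftward: 5 /ɛ/ → [+ATR]; 4 /a/ → [+ATR]; 3 /ʊ/ → [+ATR]; 2 /a/ → [+ATR]; 1 /e/ is itself a trigger — this domain ends here.
Targets with no active source: positions 7 8 9 10 11 stay [-ATR].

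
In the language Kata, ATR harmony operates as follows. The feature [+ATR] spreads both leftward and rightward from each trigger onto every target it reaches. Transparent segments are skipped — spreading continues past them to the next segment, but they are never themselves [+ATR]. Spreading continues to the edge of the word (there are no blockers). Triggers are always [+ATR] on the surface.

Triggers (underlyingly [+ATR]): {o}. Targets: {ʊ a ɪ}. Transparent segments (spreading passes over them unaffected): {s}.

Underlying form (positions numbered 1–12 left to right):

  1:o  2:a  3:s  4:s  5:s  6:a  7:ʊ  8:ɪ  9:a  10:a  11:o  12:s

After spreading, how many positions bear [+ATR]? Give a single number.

From /o/ at 1 rightward: 2 /a/ → [+ATR]; 3 /s/ transparent; 4 /s/ transparent; 5 /s/ transparent; 6 /a/ → [+ATR]; 7 /ʊ/ → [+ATR]; 8 /ɪ/ → [+ATR]; 9 /a/ → [+ATR]; 10 /a/ → [+ATR]; 11 /o/ is itself a trigger — this domain ends here.
From /o/ at 1 leftward: word edge.
From /o/ at 11 rightward: 12 /s/ transparent; word edge.
From /o/ at 11 leftward: 10 /a/ → [+ATR]; 9 /a/ → [+ATR]; 8 /ɪ/ → [+ATR]; 7 /ʊ/ → [+ATR]; 6 /a/ → [+ATR]; 5 /s/ transparent; 4 /s/ transparent; 3 /s/ transparent; 2 /a/ → [+ATR]; 1 /o/ is itself a trigger — this domain ends here.
[+ATR] positions on the surface: 1 2 6 7 8 9 10 11.

8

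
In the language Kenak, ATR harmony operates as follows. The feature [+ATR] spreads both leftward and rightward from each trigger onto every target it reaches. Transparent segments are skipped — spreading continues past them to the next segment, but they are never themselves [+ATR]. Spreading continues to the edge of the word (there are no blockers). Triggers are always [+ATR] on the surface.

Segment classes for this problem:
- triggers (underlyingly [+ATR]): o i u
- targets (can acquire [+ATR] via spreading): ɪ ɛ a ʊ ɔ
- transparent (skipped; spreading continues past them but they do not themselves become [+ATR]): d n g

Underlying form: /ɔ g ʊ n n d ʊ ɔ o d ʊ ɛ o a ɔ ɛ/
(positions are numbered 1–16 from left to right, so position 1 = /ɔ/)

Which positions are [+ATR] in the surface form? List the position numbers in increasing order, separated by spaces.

1 3 7 8 9 11 12 13 14 15 16

From /o/ at 9 rightward: 10 /d/ transparent; 11 /ʊ/ → [+ATR]; 12 /ɛ/ → [+ATR]; 13 /o/ is itself a trigger — this domain ends here.
From /o/ at 9 leftward: 8 /ɔ/ → [+ATR]; 7 /ʊ/ → [+ATR]; 6 /d/ transparent; 5 /n/ transparent; 4 /n/ transparent; 3 /ʊ/ → [+ATR]; 2 /g/ transparent; 1 /ɔ/ → [+ATR]; word edge.
From /o/ at 13 rightward: 14 /a/ → [+ATR]; 15 /ɔ/ → [+ATR]; 16 /ɛ/ → [+ATR]; word edge.
From /o/ at 13 leftward: 12 /ɛ/ → [+ATR]; 11 /ʊ/ → [+ATR]; 10 /d/ transparent; 9 /o/ is itself a trigger — this domain ends here.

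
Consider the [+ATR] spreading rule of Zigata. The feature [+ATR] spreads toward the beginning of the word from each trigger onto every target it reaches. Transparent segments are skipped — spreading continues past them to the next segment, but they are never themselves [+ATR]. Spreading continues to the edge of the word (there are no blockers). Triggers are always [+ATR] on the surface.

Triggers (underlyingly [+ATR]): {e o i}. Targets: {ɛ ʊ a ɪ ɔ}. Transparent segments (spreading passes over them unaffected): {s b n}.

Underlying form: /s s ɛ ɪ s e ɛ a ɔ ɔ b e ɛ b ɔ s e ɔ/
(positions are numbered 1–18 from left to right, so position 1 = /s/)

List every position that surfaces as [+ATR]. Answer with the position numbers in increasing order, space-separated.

From /e/ at 6 leftward: 5 /s/ transparent; 4 /ɪ/ → [+ATR]; 3 /ɛ/ → [+ATR]; 2 /s/ transparent; 1 /s/ transparent; word edge.
From /e/ at 12 leftward: 11 /b/ transparent; 10 /ɔ/ → [+ATR]; 9 /ɔ/ → [+ATR]; 8 /a/ → [+ATR]; 7 /ɛ/ → [+ATR]; 6 /e/ is itself a trigger — this domain ends here.
From /e/ at 17 leftward: 16 /s/ transparent; 15 /ɔ/ → [+ATR]; 14 /b/ transparent; 13 /ɛ/ → [+ATR]; 12 /e/ is itself a trigger — this domain ends here.
Target with no active source: position 18 stays [-ATR].

3 4 6 7 8 9 10 12 13 15 17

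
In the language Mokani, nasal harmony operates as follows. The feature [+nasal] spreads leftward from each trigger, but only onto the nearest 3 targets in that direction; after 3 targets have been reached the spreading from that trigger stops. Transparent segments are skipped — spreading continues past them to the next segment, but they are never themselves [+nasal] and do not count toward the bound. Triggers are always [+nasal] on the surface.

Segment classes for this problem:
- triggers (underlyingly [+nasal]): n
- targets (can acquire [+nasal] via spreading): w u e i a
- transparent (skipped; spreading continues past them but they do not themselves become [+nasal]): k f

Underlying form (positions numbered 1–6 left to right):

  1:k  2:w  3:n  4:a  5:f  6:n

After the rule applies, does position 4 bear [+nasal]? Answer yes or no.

From /n/ at 3 leftward: 2 /w/ → [+nasal]; 1 /k/ transparent; word edge.
From /n/ at 6 leftward: 5 /f/ transparent; 4 /a/ → [+nasal]; 3 /n/ is itself a trigger — this domain ends here.
[+nasal] positions on the surface: 2 3 4 6.

yes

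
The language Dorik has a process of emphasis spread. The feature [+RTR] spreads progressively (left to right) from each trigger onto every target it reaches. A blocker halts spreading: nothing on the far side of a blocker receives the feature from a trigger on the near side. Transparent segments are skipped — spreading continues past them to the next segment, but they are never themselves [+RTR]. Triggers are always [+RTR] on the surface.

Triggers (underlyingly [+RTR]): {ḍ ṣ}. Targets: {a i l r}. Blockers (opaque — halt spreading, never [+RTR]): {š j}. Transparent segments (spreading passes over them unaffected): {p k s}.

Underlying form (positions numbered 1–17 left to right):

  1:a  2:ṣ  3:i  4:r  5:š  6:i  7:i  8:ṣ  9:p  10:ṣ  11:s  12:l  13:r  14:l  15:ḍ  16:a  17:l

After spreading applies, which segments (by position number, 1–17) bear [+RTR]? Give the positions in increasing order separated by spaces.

2 3 4 8 10 12 13 14 15 16 17

From /ṣ/ at 2 rightward: 3 /i/ → [+RTR]; 4 /r/ → [+RTR]; 5 /š/ blocks.
From /ṣ/ at 8 rightward: 9 /p/ transparent; 10 /ṣ/ is itself a trigger — this domain ends here.
From /ṣ/ at 10 rightward: 11 /s/ transparent; 12 /l/ → [+RTR]; 13 /r/ → [+RTR]; 14 /l/ → [+RTR]; 15 /ḍ/ is itself a trigger — this domain ends here.
From /ḍ/ at 15 rightward: 16 /a/ → [+RTR]; 17 /l/ → [+RTR]; word edge.
Targets with no active source: positions 1 6 7 stay [-emphatic].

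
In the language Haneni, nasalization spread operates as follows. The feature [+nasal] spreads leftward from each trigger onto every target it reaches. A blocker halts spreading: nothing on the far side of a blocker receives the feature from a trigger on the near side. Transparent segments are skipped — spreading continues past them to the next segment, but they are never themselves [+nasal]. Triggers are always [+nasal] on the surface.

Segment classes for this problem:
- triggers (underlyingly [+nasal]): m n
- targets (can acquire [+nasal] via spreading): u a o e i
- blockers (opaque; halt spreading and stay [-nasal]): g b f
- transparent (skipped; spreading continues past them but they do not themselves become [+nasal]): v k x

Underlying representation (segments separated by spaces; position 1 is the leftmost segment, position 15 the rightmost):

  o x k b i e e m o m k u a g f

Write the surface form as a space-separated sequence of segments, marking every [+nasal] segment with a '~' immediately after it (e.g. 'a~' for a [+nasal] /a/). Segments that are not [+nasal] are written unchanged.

From /m/ at 8 leftward: 7 /e/ → [+nasal]; 6 /e/ → [+nasal]; 5 /i/ → [+nasal]; 4 /b/ blocks.
From /m/ at 10 leftward: 9 /o/ → [+nasal]; 8 /m/ is itself a trigger — this domain ends here.
Targets with no active source: positions 1 12 13 stay [-nasal].
[+nasal] positions on the surface: 5 6 7 8 9 10.

o x k b i~ e~ e~ m~ o~ m~ k u a g f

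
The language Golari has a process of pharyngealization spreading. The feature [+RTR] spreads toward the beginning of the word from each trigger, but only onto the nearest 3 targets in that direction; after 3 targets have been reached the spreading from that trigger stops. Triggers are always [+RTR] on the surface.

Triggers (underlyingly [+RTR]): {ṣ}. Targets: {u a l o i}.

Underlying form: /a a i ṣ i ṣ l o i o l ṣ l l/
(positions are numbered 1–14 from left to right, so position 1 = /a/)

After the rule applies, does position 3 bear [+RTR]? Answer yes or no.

From /ṣ/ at 4 leftward: 3 /i/ → [+RTR]; 2 /a/ → [+RTR]; 1 /a/ → [+RTR]; bound reached.
From /ṣ/ at 6 leftward: 5 /i/ → [+RTR]; 4 /ṣ/ is itself a trigger — this domain ends here.
From /ṣ/ at 12 leftward: 11 /l/ → [+RTR]; 10 /o/ → [+RTR]; 9 /i/ → [+RTR]; bound reached.
Targets with no active source: positions 7 8 13 14 stay [-emphatic].
[+RTR] positions on the surface: 1 2 3 4 5 6 9 10 11 12.

yes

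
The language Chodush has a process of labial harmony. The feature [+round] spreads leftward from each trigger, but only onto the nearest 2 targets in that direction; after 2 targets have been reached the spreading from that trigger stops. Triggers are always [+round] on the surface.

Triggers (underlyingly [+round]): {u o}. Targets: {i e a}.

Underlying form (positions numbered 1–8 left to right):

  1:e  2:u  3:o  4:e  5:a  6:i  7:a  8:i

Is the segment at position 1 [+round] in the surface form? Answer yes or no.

yes

From /u/ at 2 leftward: 1 /e/ → [+round]; word edge.
From /o/ at 3 leftward: 2 /u/ is itself a trigger — this domain ends here.
Targets with no active source: positions 4 5 6 7 8 stay [-round].
[+round] positions on the surface: 1 2 3.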